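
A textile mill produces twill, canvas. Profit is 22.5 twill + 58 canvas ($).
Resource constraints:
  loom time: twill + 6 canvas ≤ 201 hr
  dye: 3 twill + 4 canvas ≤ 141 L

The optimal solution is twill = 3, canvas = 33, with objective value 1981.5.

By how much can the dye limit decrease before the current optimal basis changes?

Binding constraints: loom time, dye. The basis is B = [[1,6],[3,4]] with det -14.
Per unit decrease in dye, x* moves by d = (-0.4286, 0.0714).
The basis stays optimal until twill reaches 0; allowable decrease = 7 L.

7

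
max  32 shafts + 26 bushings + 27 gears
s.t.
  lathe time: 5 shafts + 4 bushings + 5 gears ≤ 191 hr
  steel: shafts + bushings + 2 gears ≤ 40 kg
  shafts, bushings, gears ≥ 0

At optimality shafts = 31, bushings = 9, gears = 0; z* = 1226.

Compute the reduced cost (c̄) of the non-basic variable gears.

Check each constraint at x*: lathe time 191/191 (tight); steel 40/40 (tight).
From A_Bᵀ y = c: 5·y_lathe time + 1·y_steel = 32; 4·y_lathe time + 1·y_steel = 26.
Solving: y_lathe time = 6, y_steel = 2.
Reduced cost of gears: c₃ − yᵀa₃ = 27 − (6·5 + 2·2) = 27 − 34 = -7.

-7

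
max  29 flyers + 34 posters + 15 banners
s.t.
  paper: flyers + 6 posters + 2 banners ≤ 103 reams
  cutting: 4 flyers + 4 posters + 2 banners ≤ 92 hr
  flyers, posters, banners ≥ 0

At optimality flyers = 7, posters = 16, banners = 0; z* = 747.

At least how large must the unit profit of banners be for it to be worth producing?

16

Both paper and cutting are binding at x*.
From A_Bᵀ y = c: 1·y_paper + 4·y_cutting = 29; 6·y_paper + 4·y_cutting = 34.
This yields shadow prices y_paper = 1, y_cutting = 7.
banners enters the basis when its profit ≥ yᵀa₃ = 1·2 + 7·2 = 16.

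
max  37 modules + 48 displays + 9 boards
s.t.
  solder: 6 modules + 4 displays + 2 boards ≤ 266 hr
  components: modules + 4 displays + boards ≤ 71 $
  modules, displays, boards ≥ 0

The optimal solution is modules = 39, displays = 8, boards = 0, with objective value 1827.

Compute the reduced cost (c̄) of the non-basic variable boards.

Both solder and components are binding at x*.
Dual feasibility on the basic columns requires 6·y_solder + 1·y_components = 37, 4·y_solder + 4·y_components = 48.
Solving: y_solder = 5, y_components = 7.
Reduced cost of boards: c₃ − yᵀa₃ = 9 − (5·2 + 7·1) = 9 − 17 = -8.

-8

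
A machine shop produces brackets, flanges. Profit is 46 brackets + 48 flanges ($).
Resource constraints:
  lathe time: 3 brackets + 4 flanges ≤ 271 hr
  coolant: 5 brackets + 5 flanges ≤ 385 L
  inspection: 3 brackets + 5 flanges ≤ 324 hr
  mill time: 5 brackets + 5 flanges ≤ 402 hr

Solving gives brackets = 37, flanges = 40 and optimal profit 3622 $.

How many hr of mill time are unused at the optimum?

17

mill time used = 5·37 + 5·40 = 385; slack = 402 − 385 = 17.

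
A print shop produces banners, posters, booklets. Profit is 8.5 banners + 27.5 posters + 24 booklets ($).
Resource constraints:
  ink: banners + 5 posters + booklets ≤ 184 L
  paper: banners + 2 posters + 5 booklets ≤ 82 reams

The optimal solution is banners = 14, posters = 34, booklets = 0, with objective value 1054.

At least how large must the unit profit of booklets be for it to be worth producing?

At the optimum: ink uses 184 of 184 (binding); paper uses 82 of 82 (binding).
Dual feasibility on the basic columns requires 1·y_ink + 1·y_paper = 8.5, 5·y_ink + 2·y_paper = 27.5.
This yields shadow prices y_ink = 3.5, y_paper = 5.
booklets enters the basis when its profit ≥ yᵀa₃ = 3.5·1 + 5·5 = 28.5.

28.5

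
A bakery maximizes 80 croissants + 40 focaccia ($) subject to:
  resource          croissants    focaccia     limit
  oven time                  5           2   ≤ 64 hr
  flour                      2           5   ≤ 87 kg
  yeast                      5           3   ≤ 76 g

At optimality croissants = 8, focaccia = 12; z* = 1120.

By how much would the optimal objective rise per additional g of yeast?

8

Check each constraint at x*: oven time 64/64 (tight); flour 76/87 (slack 11); yeast 76/76 (tight).
Since flour is not tight, its dual is 0.
The binding rows give the dual system: 5·y_oven time + 5·y_yeast = 80 and 2·y_oven time + 3·y_yeast = 40.
This yields shadow prices y_oven time = 8, y_yeast = 8.
Shadow price of yeast = 8.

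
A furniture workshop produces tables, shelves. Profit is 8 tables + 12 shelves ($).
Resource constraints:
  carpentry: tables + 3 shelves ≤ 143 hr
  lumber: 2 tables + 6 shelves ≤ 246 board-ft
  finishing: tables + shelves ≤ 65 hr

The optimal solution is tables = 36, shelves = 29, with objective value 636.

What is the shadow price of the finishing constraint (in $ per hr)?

6

Binding: lumber and finishing. Non-binding: carpentry (20 unused).
By complementary slackness, y = 0 for the non-binding constraint.
From A_Bᵀ y = c: 2·y_lumber + 1·y_finishing = 8; 6·y_lumber + 1·y_finishing = 12.
→ y_lumber = 1 and y_finishing = 6.
Shadow price of finishing = 6.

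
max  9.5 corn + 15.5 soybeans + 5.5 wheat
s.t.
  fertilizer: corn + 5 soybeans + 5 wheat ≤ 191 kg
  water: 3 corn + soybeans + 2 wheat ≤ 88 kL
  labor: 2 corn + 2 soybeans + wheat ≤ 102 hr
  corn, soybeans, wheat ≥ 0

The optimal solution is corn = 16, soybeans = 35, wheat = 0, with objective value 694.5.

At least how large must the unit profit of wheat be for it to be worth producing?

11.5

Check each constraint at x*: fertilizer 191/191 (tight); water 83/88 (slack 5); labor 102/102 (tight).
Slack constraints have shadow price 0 (complementary slackness).
From A_Bᵀ y = c: 1·y_fertilizer + 2·y_labor = 9.5; 5·y_fertilizer + 2·y_labor = 15.5.
This yields shadow prices y_fertilizer = 1.5, y_labor = 4.
wheat enters the basis when its profit ≥ yᵀa₃ = 1.5·5 + 4·1 = 11.5.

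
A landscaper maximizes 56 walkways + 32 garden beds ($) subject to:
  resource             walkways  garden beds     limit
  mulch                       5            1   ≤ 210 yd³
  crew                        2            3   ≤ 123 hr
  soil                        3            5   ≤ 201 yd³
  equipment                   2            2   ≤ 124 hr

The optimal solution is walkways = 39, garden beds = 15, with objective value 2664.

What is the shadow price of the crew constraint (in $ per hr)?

8

Check each constraint at x*: mulch 210/210 (tight); crew 123/123 (tight); soil 192/201 (slack 9); equipment 108/124 (slack 16).
By complementary slackness, y = 0 for the non-binding constraints.
From A_Bᵀ y = c: 5·y_mulch + 2·y_crew = 56; 1·y_mulch + 3·y_crew = 32.
Solving: y_mulch = 8, y_crew = 8.
Shadow price of crew = 8.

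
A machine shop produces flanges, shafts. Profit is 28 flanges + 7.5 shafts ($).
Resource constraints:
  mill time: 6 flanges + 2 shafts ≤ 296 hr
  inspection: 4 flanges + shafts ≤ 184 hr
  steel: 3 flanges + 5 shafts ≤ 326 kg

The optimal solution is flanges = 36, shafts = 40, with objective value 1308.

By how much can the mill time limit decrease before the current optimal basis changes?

Binding constraints: mill time, inspection. The basis is B = [[6,2],[4,1]] with det -2.
Per unit decrease in mill time, x* moves by d = (0.5, -2).
The basis stays optimal until shafts reaches 0; allowable decrease = 20 hr.

20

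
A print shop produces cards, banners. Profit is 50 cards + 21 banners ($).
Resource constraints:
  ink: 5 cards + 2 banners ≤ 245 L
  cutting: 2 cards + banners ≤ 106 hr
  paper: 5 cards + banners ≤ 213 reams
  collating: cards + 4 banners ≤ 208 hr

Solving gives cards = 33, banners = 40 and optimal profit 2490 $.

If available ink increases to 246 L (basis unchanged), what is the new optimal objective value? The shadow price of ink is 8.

Δb = 1, so new z* = 2490 + (8)·(1) = 2490 + 8 = 2498.

2498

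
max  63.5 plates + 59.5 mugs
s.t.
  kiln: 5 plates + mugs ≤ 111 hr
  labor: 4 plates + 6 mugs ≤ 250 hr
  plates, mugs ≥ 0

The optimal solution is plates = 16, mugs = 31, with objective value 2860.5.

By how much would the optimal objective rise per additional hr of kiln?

Check each constraint at x*: kiln 111/111 (tight); labor 250/250 (tight).
The binding rows give the dual system: 5·y_kiln + 4·y_labor = 63.5 and 1·y_kiln + 6·y_labor = 59.5.
This yields shadow prices y_kiln = 5.5, y_labor = 9.
Shadow price of kiln = 5.5.

5.5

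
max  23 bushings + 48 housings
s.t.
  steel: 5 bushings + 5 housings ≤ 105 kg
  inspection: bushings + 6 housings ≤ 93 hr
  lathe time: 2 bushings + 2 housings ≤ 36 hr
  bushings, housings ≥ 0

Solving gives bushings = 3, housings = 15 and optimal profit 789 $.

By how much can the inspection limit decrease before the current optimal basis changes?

Binding constraints: inspection, lathe time. The basis is B = [[1,6],[2,2]] with det -10.
Per unit decrease in inspection, x* moves by d = (0.2, -0.2).
The basis stays optimal until housings reaches 0; allowable decrease = 75 hr.

75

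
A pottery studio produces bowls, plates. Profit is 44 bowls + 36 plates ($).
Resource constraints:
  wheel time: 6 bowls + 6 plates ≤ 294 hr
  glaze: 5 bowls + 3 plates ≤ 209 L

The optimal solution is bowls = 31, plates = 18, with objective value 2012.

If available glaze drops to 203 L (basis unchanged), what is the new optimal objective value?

Both wheel time and glaze are binding at x*.
From A_Bᵀ y = c: 6·y_wheel time + 5·y_glaze = 44; 6·y_wheel time + 3·y_glaze = 36.
→ y_wheel time = 4 and y_glaze = 4.
Δz = y_glaze·Δb = 4 × (-6) = -24, so new z* = 2012 − 24 = 1988.

1988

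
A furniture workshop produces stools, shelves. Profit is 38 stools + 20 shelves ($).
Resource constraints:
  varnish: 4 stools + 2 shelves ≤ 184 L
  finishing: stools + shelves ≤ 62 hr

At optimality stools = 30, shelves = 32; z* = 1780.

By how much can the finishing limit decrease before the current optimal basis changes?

16

Binding constraints: varnish, finishing. The basis is B = [[4,2],[1,1]] with det 2.
Per unit decrease in finishing, x* moves by d = (1, -2).
The basis stays optimal until shelves reaches 0; allowable decrease = 16 hr.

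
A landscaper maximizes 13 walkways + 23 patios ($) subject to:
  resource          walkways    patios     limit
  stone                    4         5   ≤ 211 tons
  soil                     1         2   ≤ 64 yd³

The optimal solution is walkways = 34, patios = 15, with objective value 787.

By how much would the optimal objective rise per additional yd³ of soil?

9

Check each constraint at x*: stone 211/211 (tight); soil 64/64 (tight).
From A_Bᵀ y = c: 4·y_stone + 1·y_soil = 13; 5·y_stone + 2·y_soil = 23.
→ y_stone = 1 and y_soil = 9.
Shadow price of soil = 9.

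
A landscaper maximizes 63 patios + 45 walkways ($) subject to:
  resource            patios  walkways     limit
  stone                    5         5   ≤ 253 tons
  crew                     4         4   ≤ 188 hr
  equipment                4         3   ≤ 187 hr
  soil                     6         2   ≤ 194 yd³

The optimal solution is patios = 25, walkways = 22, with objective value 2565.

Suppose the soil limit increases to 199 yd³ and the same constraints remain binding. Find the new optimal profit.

Binding: crew and soil. Non-binding: stone (18 unused), equipment (21 unused).
Since stone, equipment are not tight, their duals are 0.
The binding rows give the dual system: 4·y_crew + 6·y_soil = 63 and 4·y_crew + 2·y_soil = 45.
This yields shadow prices y_crew = 9, y_soil = 4.5.
Δz = y_soil·Δb = 4.5 × (5) = 22.5, so new z* = 2565 + 22.5 = 2587.5.

2587.5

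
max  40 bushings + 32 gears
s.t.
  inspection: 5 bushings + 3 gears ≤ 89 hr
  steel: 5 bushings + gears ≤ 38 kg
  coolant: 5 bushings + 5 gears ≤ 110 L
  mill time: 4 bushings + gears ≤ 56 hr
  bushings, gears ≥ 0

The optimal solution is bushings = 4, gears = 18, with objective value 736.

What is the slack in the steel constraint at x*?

steel used = 5·4 + 1·18 = 38; slack = 38 − 38 = 0.

0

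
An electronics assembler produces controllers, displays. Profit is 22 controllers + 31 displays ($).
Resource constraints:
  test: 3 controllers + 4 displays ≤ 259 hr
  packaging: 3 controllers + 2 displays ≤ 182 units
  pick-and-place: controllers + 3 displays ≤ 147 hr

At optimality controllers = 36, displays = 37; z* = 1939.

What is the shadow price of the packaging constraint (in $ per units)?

At the optimum: test uses 256 of 259 (slack = 3); packaging uses 182 of 182 (binding); pick-and-place uses 147 of 147 (binding).
Slack constraints have shadow price 0 (complementary slackness).
The binding rows give the dual system: 3·y_packaging + 1·y_pick-and-place = 22 and 2·y_packaging + 3·y_pick-and-place = 31.
This yields shadow prices y_packaging = 5, y_pick-and-place = 7.
Shadow price of packaging = 5.

5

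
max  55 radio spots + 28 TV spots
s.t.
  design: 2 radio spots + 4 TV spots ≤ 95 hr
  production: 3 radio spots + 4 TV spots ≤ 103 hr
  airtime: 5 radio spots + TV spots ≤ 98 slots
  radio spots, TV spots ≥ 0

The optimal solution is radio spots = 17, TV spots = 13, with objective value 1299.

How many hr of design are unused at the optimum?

design used = 2·17 + 4·13 = 86; slack = 95 − 86 = 9.

9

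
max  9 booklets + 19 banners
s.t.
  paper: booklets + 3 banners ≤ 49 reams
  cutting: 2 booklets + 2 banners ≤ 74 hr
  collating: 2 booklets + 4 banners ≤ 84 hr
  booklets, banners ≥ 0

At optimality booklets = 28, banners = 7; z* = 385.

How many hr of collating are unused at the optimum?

collating used = 2·28 + 4·7 = 84; slack = 84 − 84 = 0.

0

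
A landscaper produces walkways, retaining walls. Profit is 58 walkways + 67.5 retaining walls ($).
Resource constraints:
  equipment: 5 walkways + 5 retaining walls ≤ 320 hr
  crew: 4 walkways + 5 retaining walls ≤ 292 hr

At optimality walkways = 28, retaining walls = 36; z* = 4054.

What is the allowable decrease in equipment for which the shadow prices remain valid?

28

Binding constraints: equipment, crew. The basis is B = [[5,5],[4,5]] with det 5.
Per unit decrease in equipment, x* moves by d = (-1, 0.8).
The basis stays optimal until walkways reaches 0; allowable decrease = 28 hr.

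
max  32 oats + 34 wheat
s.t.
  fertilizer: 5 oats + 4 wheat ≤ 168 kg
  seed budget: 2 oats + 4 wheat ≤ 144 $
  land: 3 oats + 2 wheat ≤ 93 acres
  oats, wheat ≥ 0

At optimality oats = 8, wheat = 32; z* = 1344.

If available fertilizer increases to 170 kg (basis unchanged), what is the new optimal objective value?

1354

At the optimum: fertilizer uses 168 of 168 (binding); seed budget uses 144 of 144 (binding); land uses 88 of 93 (slack = 5).
Since land is not tight, its dual is 0.
Dual feasibility on the basic columns requires 5·y_fertilizer + 2·y_seed budget = 32, 4·y_fertilizer + 4·y_seed budget = 34.
→ y_fertilizer = 5 and y_seed budget = 3.5.
Δz = y_fertilizer·Δb = 5 × (2) = 10, so new z* = 1344 + 10 = 1354.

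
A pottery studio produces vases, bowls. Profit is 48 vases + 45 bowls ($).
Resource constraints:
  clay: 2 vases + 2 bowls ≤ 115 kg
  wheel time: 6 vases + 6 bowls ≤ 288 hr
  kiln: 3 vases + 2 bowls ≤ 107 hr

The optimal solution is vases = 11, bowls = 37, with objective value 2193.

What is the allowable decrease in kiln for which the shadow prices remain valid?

Binding constraints: wheel time, kiln. The basis is B = [[6,6],[3,2]] with det -6.
Per unit decrease in kiln, x* moves by d = (-1, 1).
The basis stays optimal until vases reaches 0; allowable decrease = 11 hr.

11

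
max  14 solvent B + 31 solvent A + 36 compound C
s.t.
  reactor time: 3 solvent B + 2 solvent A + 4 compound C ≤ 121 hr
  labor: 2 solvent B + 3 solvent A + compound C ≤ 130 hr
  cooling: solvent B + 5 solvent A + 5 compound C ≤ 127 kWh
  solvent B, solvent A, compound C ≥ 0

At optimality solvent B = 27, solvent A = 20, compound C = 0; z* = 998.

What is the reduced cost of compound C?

At the optimum: reactor time uses 121 of 121 (binding); labor uses 114 of 130 (slack = 16); cooling uses 127 of 127 (binding).
Slack constraints have shadow price 0 (complementary slackness).
The binding rows give the dual system: 3·y_reactor time + 1·y_cooling = 14 and 2·y_reactor time + 5·y_cooling = 31.
→ y_reactor time = 3 and y_cooling = 5.
Reduced cost of compound C: c₃ − yᵀa₃ = 36 − (3·4 + 5·5) = 36 − 37 = -1.

-1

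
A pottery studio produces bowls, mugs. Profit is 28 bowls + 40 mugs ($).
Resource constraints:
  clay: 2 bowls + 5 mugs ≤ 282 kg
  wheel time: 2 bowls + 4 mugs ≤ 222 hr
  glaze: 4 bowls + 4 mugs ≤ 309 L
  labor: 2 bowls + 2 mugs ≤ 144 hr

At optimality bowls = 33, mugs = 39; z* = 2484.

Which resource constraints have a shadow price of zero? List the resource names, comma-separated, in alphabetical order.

clay, glaze

clay: 261/282 (slack 21)
wheel time: 222/222 (binding)
glaze: 288/309 (slack 21)
labor: 144/144 (binding)
By complementary slackness, a constraint with positive slack has shadow price 0 → clay, glaze.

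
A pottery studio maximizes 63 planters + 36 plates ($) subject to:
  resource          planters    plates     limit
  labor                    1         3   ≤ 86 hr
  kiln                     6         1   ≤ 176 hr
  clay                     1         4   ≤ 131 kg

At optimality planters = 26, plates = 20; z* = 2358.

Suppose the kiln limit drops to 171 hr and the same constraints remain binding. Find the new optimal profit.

At the optimum: labor uses 86 of 86 (binding); kiln uses 176 of 176 (binding); clay uses 106 of 131 (slack = 25).
Slack constraints have shadow price 0 (complementary slackness).
Dual feasibility on the basic columns requires 1·y_labor + 6·y_kiln = 63, 3·y_labor + 1·y_kiln = 36.
Solving: y_labor = 9, y_kiln = 9.
Δz = y_kiln·Δb = 9 × (-5) = -45, so new z* = 2358 − 45 = 2313.

2313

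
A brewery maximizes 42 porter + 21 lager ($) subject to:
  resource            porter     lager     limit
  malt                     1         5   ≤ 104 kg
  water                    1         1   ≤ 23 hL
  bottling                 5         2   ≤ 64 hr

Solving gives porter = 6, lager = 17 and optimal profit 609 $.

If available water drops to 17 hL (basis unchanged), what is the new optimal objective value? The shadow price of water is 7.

567

Δb = -6, so new z* = 609 + (7)·(-6) = 609 − 42 = 567.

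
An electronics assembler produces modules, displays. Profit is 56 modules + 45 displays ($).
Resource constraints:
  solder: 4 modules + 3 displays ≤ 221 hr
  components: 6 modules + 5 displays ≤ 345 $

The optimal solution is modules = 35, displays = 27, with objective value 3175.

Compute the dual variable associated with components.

Check each constraint at x*: solder 221/221 (tight); components 345/345 (tight).
From A_Bᵀ y = c: 4·y_solder + 6·y_components = 56; 3·y_solder + 5·y_components = 45.
→ y_solder = 5 and y_components = 6.
Shadow price of components = 6.

6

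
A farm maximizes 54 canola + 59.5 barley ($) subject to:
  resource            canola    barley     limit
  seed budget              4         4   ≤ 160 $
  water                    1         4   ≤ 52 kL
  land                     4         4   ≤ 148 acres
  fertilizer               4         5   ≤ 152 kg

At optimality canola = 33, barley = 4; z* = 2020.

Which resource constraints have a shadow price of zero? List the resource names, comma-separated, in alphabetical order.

seed budget: 148/160 (slack 12)
water: 49/52 (slack 3)
land: 148/148 (binding)
fertilizer: 152/152 (binding)
By complementary slackness, a constraint with positive slack has shadow price 0 → seed budget, water.

seed budget, water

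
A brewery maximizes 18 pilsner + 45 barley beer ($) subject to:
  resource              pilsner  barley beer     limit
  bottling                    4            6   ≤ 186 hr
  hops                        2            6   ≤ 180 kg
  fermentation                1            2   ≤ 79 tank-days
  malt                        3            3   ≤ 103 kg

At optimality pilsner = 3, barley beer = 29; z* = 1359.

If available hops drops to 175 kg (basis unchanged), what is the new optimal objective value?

1329

At the optimum: bottling uses 186 of 186 (binding); hops uses 180 of 180 (binding); fermentation uses 61 of 79 (slack = 18); malt uses 96 of 103 (slack = 7).
By complementary slackness, y = 0 for the non-binding constraints.
The binding rows give the dual system: 4·y_bottling + 2·y_hops = 18 and 6·y_bottling + 6·y_hops = 45.
This yields shadow prices y_bottling = 1.5, y_hops = 6.
Δz = y_hops·Δb = 6 × (-5) = -30, so new z* = 1359 − 30 = 1329.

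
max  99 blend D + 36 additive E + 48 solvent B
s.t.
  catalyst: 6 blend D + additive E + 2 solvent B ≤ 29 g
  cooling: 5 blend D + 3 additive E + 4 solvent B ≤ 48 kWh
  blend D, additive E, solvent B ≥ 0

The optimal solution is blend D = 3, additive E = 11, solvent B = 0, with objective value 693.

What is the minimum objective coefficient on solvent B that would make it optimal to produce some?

Check each constraint at x*: catalyst 29/29 (tight); cooling 48/48 (tight).
From A_Bᵀ y = c: 6·y_catalyst + 5·y_cooling = 99; 1·y_catalyst + 3·y_cooling = 36.
Solving: y_catalyst = 9, y_cooling = 9.
solvent B enters the basis when its profit ≥ yᵀa₃ = 9·2 + 9·4 = 54.

54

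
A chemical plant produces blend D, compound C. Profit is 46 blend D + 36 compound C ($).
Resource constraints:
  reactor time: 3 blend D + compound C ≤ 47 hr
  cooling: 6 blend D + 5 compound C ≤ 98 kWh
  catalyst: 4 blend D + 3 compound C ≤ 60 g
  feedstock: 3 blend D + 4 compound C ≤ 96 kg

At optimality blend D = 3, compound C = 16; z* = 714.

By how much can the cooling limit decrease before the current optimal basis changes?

8

Binding constraints: cooling, catalyst. The basis is B = [[6,5],[4,3]] with det -2.
Per unit decrease in cooling, x* moves by d = (1.5, -2).
The basis stays optimal until compound C reaches 0; allowable decrease = 8 kWh.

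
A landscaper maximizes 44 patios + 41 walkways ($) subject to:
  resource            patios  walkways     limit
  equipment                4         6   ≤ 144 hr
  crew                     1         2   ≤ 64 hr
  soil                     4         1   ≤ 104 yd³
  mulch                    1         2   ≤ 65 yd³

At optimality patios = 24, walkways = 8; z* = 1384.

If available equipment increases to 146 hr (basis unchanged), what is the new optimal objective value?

1396

At the optimum: equipment uses 144 of 144 (binding); crew uses 40 of 64 (slack = 24); soil uses 104 of 104 (binding); mulch uses 40 of 65 (slack = 25).
By complementary slackness, y = 0 for the non-binding constraints.
Dual feasibility on the basic columns requires 4·y_equipment + 4·y_soil = 44, 6·y_equipment + 1·y_soil = 41.
Solving: y_equipment = 6, y_soil = 5.
Δz = y_equipment·Δb = 6 × (2) = 12, so new z* = 1384 + 12 = 1396.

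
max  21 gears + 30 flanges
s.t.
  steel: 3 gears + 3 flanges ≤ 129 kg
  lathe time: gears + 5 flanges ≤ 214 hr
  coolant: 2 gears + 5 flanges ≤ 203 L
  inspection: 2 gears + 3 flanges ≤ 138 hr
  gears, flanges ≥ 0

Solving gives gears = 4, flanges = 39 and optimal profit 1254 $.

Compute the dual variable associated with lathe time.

Check each constraint at x*: steel 129/129 (tight); lathe time 199/214 (slack 15); coolant 203/203 (tight); inspection 125/138 (slack 13).
By complementary slackness, y = 0 for the non-binding constraints.
Dual feasibility on the basic columns requires 3·y_steel + 2·y_coolant = 21, 3·y_steel + 5·y_coolant = 30.
→ y_steel = 5 and y_coolant = 3.
Shadow price of lathe time = 0.

0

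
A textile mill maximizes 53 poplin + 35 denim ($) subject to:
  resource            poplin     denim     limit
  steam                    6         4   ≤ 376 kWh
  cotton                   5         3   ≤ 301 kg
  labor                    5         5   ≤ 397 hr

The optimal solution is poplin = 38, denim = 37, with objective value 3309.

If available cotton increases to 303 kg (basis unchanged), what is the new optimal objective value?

3311

Check each constraint at x*: steam 376/376 (tight); cotton 301/301 (tight); labor 375/397 (slack 22).
By complementary slackness, y = 0 for the non-binding constraint.
Dual feasibility on the basic columns requires 6·y_steam + 5·y_cotton = 53, 4·y_steam + 3·y_cotton = 35.
→ y_steam = 8 and y_cotton = 1.
Δz = y_cotton·Δb = 1 × (2) = 2, so new z* = 3309 + 2 = 3311.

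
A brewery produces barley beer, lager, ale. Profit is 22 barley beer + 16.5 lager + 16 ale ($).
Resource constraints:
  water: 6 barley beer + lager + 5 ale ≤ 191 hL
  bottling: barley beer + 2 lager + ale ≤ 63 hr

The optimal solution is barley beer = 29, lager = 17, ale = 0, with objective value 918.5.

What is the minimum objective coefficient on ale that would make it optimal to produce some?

19.5

Check each constraint at x*: water 191/191 (tight); bottling 63/63 (tight).
Dual feasibility on the basic columns requires 6·y_water + 1·y_bottling = 22, 1·y_water + 2·y_bottling = 16.5.
→ y_water = 2.5 and y_bottling = 7.
ale enters the basis when its profit ≥ yᵀa₃ = 2.5·5 + 7·1 = 19.5.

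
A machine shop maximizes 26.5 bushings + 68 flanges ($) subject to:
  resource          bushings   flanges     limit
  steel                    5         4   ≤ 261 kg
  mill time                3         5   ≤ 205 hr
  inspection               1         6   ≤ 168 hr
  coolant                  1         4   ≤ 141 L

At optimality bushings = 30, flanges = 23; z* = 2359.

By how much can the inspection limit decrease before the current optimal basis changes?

Binding constraints: mill time, inspection. The basis is B = [[3,5],[1,6]] with det 13.
Per unit decrease in inspection, x* moves by d = (0.3846, -0.2308).
The basis stays optimal until steel becomes binding; allowable decrease = 19 hr.

19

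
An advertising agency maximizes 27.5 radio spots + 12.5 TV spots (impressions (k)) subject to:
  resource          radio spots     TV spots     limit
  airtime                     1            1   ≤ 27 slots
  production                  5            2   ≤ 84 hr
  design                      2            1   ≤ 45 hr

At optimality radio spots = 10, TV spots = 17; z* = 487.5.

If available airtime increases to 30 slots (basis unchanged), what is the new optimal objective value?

Binding: airtime and production. Non-binding: design (8 unused).
By complementary slackness, y = 0 for the non-binding constraint.
From A_Bᵀ y = c: 1·y_airtime + 5·y_production = 27.5; 1·y_airtime + 2·y_production = 12.5.
→ y_airtime = 2.5 and y_production = 5.
Δz = y_airtime·Δb = 2.5 × (3) = 7.5, so new z* = 487.5 + 7.5 = 495.

495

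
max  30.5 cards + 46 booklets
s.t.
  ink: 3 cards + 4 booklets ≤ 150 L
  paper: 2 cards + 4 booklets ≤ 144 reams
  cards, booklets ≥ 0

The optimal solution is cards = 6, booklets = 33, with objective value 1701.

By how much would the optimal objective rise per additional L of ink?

Both ink and paper are binding at x*.
From A_Bᵀ y = c: 3·y_ink + 2·y_paper = 30.5; 4·y_ink + 4·y_paper = 46.
Solving: y_ink = 7.5, y_paper = 4.
Shadow price of ink = 7.5.

7.5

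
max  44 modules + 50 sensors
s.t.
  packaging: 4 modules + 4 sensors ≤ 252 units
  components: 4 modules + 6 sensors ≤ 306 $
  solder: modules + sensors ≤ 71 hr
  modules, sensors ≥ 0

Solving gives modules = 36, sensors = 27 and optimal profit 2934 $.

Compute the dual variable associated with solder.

0

Binding: packaging and components. Non-binding: solder (8 unused).
By complementary slackness, y = 0 for the non-binding constraint.
The binding rows give the dual system: 4·y_packaging + 4·y_components = 44 and 4·y_packaging + 6·y_components = 50.
→ y_packaging = 8 and y_components = 3.
Shadow price of solder = 0.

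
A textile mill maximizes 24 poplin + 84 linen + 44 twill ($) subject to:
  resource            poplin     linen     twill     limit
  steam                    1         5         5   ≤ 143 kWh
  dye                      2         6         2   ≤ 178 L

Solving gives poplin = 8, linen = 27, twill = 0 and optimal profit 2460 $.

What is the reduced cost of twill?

-4

Check each constraint at x*: steam 143/143 (tight); dye 178/178 (tight).
Dual feasibility on the basic columns requires 1·y_steam + 2·y_dye = 24, 5·y_steam + 6·y_dye = 84.
Solving: y_steam = 6, y_dye = 9.
Reduced cost of twill: c₃ − yᵀa₃ = 44 − (6·5 + 9·2) = 44 − 48 = -4.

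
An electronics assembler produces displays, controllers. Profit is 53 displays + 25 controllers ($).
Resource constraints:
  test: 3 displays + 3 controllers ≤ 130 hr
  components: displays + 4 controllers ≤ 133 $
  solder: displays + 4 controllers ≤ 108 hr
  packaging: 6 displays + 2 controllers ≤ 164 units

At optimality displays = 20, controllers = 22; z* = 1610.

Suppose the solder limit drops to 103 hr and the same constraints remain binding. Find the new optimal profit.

1600

Check each constraint at x*: test 126/130 (slack 4); components 108/133 (slack 25); solder 108/108 (tight); packaging 164/164 (tight).
Since test, components are not tight, their duals are 0.
From A_Bᵀ y = c: 1·y_solder + 6·y_packaging = 53; 4·y_solder + 2·y_packaging = 25.
Solving: y_solder = 2, y_packaging = 8.5.
Δz = y_solder·Δb = 2 × (-5) = -10, so new z* = 1610 − 10 = 1600.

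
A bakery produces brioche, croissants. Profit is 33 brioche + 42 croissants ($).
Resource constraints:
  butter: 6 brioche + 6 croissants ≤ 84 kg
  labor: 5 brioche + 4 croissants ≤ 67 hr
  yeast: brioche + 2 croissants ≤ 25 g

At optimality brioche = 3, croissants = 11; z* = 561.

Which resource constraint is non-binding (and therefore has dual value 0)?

butter: 84/84 (binding)
labor: 59/67 (slack 8)
yeast: 25/25 (binding)
By complementary slackness, a constraint with positive slack has shadow price 0 → labor.

labor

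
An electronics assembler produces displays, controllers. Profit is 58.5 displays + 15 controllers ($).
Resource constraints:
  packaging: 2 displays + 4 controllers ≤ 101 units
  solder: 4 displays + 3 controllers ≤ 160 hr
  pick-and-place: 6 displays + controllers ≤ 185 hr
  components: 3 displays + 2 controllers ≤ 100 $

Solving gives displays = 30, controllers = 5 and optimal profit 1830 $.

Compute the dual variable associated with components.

Check each constraint at x*: packaging 80/101 (slack 21); solder 135/160 (slack 25); pick-and-place 185/185 (tight); components 100/100 (tight).
Since packaging, solder are not tight, their duals are 0.
From A_Bᵀ y = c: 6·y_pick-and-place + 3·y_components = 58.5; 1·y_pick-and-place + 2·y_components = 15.
Solving: y_pick-and-place = 8, y_components = 3.5.
Shadow price of components = 3.5.

3.5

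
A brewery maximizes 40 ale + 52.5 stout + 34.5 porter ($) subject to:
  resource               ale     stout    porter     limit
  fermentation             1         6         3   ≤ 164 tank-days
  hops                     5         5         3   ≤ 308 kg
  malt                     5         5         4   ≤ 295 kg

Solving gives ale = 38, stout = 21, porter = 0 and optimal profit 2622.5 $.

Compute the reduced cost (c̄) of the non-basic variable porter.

Check each constraint at x*: fermentation 164/164 (tight); hops 295/308 (slack 13); malt 295/295 (tight).
By complementary slackness, y = 0 for the non-binding constraint.
From A_Bᵀ y = c: 1·y_fermentation + 5·y_malt = 40; 6·y_fermentation + 5·y_malt = 52.5.
This yields shadow prices y_fermentation = 2.5, y_malt = 7.5.
Reduced cost of porter: c₃ − yᵀa₃ = 34.5 − (2.5·3 + 7.5·4) = 34.5 − 37.5 = -3.

-3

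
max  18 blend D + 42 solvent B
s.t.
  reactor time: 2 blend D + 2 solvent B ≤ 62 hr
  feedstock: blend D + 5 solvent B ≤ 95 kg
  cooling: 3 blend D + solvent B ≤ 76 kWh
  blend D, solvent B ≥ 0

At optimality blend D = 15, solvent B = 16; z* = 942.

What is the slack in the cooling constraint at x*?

cooling used = 3·15 + 1·16 = 61; slack = 76 − 61 = 15.

15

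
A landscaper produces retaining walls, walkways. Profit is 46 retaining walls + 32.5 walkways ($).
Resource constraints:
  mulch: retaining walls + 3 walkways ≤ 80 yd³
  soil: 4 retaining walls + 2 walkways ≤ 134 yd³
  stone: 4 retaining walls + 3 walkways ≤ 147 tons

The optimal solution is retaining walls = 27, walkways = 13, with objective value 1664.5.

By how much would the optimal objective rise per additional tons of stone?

Check each constraint at x*: mulch 66/80 (slack 14); soil 134/134 (tight); stone 147/147 (tight).
Slack constraints have shadow price 0 (complementary slackness).
The binding rows give the dual system: 4·y_soil + 4·y_stone = 46 and 2·y_soil + 3·y_stone = 32.5.
Solving: y_soil = 2, y_stone = 9.5.
Shadow price of stone = 9.5.

9.5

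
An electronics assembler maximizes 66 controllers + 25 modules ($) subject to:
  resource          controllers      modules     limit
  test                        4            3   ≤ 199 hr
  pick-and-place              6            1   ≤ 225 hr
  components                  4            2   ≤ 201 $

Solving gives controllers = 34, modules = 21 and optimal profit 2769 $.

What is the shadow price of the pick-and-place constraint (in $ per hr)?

Binding: test and pick-and-place. Non-binding: components (23 unused).
Since components is not tight, its dual is 0.
Dual feasibility on the basic columns requires 4·y_test + 6·y_pick-and-place = 66, 3·y_test + 1·y_pick-and-place = 25.
This yields shadow prices y_test = 6, y_pick-and-place = 7.
Shadow price of pick-and-place = 7.

7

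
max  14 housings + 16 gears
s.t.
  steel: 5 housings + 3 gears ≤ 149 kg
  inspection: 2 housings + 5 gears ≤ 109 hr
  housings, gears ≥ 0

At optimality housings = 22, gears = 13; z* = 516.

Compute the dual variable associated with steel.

Both steel and inspection are binding at x*.
Dual feasibility on the basic columns requires 5·y_steel + 2·y_inspection = 14, 3·y_steel + 5·y_inspection = 16.
→ y_steel = 2 and y_inspection = 2.
Shadow price of steel = 2.

2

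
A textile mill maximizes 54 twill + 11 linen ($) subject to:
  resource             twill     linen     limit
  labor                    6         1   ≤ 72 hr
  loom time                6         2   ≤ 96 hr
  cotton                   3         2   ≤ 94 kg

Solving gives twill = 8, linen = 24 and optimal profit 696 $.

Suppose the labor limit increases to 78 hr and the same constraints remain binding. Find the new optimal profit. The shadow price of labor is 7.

Δb = 6, so new z* = 696 + (7)·(6) = 696 + 42 = 738.

738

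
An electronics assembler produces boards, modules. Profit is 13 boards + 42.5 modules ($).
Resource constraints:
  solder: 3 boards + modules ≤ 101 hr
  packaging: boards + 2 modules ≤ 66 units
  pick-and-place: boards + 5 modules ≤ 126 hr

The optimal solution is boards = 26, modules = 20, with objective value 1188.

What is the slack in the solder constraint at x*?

solder used = 3·26 + 1·20 = 98; slack = 101 − 98 = 3.

3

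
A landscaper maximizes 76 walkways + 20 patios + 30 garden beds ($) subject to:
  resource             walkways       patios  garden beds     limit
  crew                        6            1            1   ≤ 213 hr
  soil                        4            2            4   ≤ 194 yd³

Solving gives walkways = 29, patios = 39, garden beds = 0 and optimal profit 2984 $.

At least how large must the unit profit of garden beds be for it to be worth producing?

Both crew and soil are binding at x*.
From A_Bᵀ y = c: 6·y_crew + 4·y_soil = 76; 1·y_crew + 2·y_soil = 20.
Solving: y_crew = 9, y_soil = 5.5.
garden beds enters the basis when its profit ≥ yᵀa₃ = 9·1 + 5.5·4 = 31.

31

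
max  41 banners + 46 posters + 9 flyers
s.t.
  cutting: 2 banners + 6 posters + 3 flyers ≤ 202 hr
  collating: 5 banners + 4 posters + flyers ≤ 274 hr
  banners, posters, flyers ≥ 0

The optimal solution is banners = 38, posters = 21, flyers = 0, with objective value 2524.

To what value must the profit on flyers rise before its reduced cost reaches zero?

Both cutting and collating are binding at x*.
From A_Bᵀ y = c: 2·y_cutting + 5·y_collating = 41; 6·y_cutting + 4·y_collating = 46.
Solving: y_cutting = 3, y_collating = 7.
flyers enters the basis when its profit ≥ yᵀa₃ = 3·3 + 7·1 = 16.

16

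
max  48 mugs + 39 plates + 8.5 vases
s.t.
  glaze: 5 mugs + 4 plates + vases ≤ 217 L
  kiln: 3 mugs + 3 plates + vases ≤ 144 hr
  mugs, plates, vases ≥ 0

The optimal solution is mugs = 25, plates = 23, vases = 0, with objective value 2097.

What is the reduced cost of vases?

-1.5

At the optimum: glaze uses 217 of 217 (binding); kiln uses 144 of 144 (binding).
From A_Bᵀ y = c: 5·y_glaze + 3·y_kiln = 48; 4·y_glaze + 3·y_kiln = 39.
This yields shadow prices y_glaze = 9, y_kiln = 1.
Reduced cost of vases: c₃ − yᵀa₃ = 8.5 − (9·1 + 1·1) = 8.5 − 10 = -1.5.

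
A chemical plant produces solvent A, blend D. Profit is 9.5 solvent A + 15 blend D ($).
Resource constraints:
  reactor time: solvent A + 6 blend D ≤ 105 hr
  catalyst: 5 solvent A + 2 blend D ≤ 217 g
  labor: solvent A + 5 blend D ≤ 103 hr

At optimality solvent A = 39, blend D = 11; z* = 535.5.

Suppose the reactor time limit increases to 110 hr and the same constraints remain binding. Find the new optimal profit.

545.5

Check each constraint at x*: reactor time 105/105 (tight); catalyst 217/217 (tight); labor 94/103 (slack 9).
Since labor is not tight, its dual is 0.
From A_Bᵀ y = c: 1·y_reactor time + 5·y_catalyst = 9.5; 6·y_reactor time + 2·y_catalyst = 15.
This yields shadow prices y_reactor time = 2, y_catalyst = 1.5.
Δz = y_reactor time·Δb = 2 × (5) = 10, so new z* = 535.5 + 10 = 545.5.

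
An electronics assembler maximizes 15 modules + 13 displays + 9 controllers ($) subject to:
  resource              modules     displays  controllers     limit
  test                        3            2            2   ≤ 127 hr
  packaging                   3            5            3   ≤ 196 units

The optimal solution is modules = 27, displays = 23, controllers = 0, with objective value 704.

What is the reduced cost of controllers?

Both test and packaging are binding at x*.
Dual feasibility on the basic columns requires 3·y_test + 3·y_packaging = 15, 2·y_test + 5·y_packaging = 13.
Solving: y_test = 4, y_packaging = 1.
Reduced cost of controllers: c₃ − yᵀa₃ = 9 − (4·2 + 1·3) = 9 − 11 = -2.

-2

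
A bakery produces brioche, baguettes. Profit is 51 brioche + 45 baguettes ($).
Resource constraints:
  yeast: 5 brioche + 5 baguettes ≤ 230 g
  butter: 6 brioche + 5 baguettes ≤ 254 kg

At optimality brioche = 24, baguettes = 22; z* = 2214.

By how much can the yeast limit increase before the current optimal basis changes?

24

Binding constraints: yeast, butter. The basis is B = [[5,5],[6,5]] with det -5.
Per unit increase in yeast, x* moves by d = (-1, 1.2).
The basis stays optimal until brioche reaches 0; allowable increase = 24 g.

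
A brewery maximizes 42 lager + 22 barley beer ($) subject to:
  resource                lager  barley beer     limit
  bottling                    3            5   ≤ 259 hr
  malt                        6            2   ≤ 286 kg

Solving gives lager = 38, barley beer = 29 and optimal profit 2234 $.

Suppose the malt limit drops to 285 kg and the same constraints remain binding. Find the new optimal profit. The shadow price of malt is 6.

2228

Δb = -1, so new z* = 2234 + (6)·(-1) = 2234 − 6 = 2228.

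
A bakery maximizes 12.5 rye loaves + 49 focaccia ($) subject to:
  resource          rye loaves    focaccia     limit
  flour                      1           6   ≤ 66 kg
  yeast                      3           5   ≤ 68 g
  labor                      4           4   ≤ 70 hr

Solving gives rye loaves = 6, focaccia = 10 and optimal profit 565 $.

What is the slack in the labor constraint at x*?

6

labor used = 4·6 + 4·10 = 64; slack = 70 − 64 = 6.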